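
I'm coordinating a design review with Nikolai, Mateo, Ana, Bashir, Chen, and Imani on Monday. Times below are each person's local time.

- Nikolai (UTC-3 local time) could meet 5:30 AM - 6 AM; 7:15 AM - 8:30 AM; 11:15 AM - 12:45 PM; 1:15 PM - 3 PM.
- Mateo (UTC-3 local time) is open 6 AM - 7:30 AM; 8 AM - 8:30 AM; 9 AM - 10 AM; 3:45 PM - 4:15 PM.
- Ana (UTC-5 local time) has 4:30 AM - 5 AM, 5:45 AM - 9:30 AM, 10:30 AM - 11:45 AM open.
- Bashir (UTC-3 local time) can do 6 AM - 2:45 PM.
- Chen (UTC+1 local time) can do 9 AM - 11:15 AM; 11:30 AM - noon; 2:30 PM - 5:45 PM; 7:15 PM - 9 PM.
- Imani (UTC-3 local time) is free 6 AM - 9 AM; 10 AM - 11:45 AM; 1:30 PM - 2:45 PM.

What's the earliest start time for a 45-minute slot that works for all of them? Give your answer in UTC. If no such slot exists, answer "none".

none

Nikolai in UTC: 08:30-09:00, 10:15-11:30, 14:15-15:45, 16:15-18:00 (add 3h to convert from UTC-3).
Mateo in UTC: 09:00-10:30, 11:00-11:30, 12:00-13:00, 18:45-19:15 (add 3h to convert from UTC-3).
Ana in UTC: 09:30-10:00, 10:45-14:30, 15:30-16:45 (add 5h to convert from UTC-5).
Bashir in UTC: 09:00-17:45 (add 3h to convert from UTC-3).
Chen in UTC: 08:00-10:15, 10:30-11:00, 13:30-16:45, 18:15-20:00 (subtract 1h to convert from UTC+1).
Imani in UTC: 09:00-12:00, 13:00-14:45, 16:30-17:45 (add 3h to convert from UTC-3).
Nikolai ∩ Mateo: 10:15-10:30, 11:00-11:30.
Nikolai ∩ Mateo ∩ Ana: 11:00-11:30.
Nikolai ∩ Mateo ∩ Ana ∩ Bashir: 11:00-11:30.
Nikolai ∩ Mateo ∩ Ana ∩ Bashir ∩ Chen: ∅.
Nikolai ∩ Mateo ∩ Ana ∩ Bashir ∩ Chen ∩ Imani: ∅.
There is no time when everyone is free.
No common window is at least 45 minutes long.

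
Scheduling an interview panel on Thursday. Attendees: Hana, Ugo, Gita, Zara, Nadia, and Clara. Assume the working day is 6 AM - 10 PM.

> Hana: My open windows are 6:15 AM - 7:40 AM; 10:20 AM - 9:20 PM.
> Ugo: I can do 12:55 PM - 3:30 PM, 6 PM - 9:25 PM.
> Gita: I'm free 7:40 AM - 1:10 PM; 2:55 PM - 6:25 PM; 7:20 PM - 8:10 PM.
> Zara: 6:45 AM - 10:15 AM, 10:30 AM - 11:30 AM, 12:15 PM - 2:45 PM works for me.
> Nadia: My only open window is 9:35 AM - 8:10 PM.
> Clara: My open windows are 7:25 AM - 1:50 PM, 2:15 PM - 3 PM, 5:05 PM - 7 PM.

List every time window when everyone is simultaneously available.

12:55-13:10

Hana ∩ Ugo: 12:55-15:30, 18:00-21:20.
Hana ∩ Ugo ∩ Gita: 12:55-13:10, 14:55-15:30, 18:00-18:25, 19:20-20:10.
Hana ∩ Ugo ∩ Gita ∩ Zara: 12:55-13:10.
Hana ∩ Ugo ∩ Gita ∩ Zara ∩ Nadia: 12:55-13:10.
Hana ∩ Ugo ∩ Gita ∩ Zara ∩ Nadia ∩ Clara: 12:55-13:10.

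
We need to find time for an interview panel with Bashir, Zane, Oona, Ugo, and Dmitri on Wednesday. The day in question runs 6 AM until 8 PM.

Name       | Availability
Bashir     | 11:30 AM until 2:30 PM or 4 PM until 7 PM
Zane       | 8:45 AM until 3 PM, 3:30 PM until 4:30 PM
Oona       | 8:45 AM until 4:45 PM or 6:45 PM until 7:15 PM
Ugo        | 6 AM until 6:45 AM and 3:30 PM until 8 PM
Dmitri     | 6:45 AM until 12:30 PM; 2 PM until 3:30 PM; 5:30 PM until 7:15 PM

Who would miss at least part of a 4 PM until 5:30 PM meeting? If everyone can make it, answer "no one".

Bashir: free for 16:00-17:30. Zane: not fully free for 16:00-17:30. Oona: not fully free for 16:00-17:30. Ugo: free for 16:00-17:30. Dmitri: not fully free for 16:00-17:30.

Dmitri, Oona, Zane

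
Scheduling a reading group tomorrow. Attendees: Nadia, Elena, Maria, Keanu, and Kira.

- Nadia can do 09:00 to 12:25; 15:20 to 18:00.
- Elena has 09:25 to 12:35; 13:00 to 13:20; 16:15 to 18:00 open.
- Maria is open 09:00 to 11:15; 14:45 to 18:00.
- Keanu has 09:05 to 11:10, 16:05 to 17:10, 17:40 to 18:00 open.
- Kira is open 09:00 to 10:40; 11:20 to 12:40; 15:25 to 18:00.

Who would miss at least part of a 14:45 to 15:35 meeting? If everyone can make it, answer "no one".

Nadia: not fully free for 14:45-15:35. Elena: not fully free for 14:45-15:35. Maria: free for 14:45-15:35. Keanu: not fully free for 14:45-15:35. Kira: not fully free for 14:45-15:35.

Elena, Keanu, Kira, Nadia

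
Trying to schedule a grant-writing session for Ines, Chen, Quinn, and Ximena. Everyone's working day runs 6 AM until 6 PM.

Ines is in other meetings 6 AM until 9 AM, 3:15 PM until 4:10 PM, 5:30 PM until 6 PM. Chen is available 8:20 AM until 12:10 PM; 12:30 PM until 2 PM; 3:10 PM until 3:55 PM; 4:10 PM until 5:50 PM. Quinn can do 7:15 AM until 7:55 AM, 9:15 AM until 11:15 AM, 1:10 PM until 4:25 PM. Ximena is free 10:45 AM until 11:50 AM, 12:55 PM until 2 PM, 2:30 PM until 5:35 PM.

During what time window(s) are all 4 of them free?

10:45-11:15, 13:10-14:00, 15:10-15:15, 16:10-16:25

Ines free: 09:00-15:15, 16:10-17:30 (invert busy blocks within the working day).
Chen free: 08:20-12:10, 12:30-14:00, 15:10-15:55, 16:10-17:50.
Quinn free: 07:15-07:55, 09:15-11:15, 13:10-16:25.
Ximena free: 10:45-11:50, 12:55-14:00, 14:30-17:35.
Ines ∩ Chen: 09:00-12:10, 12:30-14:00, 15:10-15:15, 16:10-17:30.
Ines ∩ Chen ∩ Quinn: 09:15-11:15, 13:10-14:00, 15:10-15:15, 16:10-16:25.
Ines ∩ Chen ∩ Quinn ∩ Ximena: 10:45-11:15, 13:10-14:00, 15:10-15:15, 16:10-16:25.
Those are the intersection windows.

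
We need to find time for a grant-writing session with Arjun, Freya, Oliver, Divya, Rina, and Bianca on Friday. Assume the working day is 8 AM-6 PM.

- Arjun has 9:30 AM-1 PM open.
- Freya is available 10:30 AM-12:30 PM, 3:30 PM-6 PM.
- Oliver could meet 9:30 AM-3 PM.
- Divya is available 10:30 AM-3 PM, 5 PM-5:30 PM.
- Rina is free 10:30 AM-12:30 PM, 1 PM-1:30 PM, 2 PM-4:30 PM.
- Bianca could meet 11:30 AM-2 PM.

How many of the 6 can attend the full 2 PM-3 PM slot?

3

Oliver, Divya, and Rina can make the full 14:00-15:00 slot — that's 3.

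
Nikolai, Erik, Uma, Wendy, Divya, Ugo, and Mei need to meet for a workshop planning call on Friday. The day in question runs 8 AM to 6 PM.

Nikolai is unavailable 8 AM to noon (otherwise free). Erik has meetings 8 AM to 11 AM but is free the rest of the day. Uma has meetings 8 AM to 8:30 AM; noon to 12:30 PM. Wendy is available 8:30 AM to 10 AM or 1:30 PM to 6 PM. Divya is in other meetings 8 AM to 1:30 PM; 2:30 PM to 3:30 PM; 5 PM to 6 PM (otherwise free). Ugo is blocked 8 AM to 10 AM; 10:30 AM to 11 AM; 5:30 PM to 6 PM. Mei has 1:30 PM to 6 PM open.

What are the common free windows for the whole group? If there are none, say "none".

Nikolai free: 12:00-18:00 (invert busy blocks within the working day).
Erik free: 11:00-18:00 (invert busy blocks within the working day).
Uma free: 08:30-12:00, 12:30-18:00 (invert busy blocks within the working day).
Wendy free: 08:30-10:00, 13:30-18:00.
Divya free: 13:30-14:30, 15:30-17:00 (invert busy blocks within the working day).
Ugo free: 10:00-10:30, 11:00-17:30 (invert busy blocks within the working day).
Mei free: 13:30-18:00.
Nikolai ∩ Erik: 12:00-18:00.
Nikolai ∩ Erik ∩ Uma: 12:30-18:00.
Nikolai ∩ Erik ∩ Uma ∩ Wendy: 13:30-18:00.
Nikolai ∩ Erik ∩ Uma ∩ Wendy ∩ Divya: 13:30-14:30, 15:30-17:00.
Nikolai ∩ Erik ∩ Uma ∩ Wendy ∩ Divya ∩ Ugo: 13:30-14:30, 15:30-17:00.
Nikolai ∩ Erik ∩ Uma ∩ Wendy ∩ Divya ∩ Ugo ∩ Mei: 13:30-14:30, 15:30-17:00.

13:30-14:30, 15:30-17:00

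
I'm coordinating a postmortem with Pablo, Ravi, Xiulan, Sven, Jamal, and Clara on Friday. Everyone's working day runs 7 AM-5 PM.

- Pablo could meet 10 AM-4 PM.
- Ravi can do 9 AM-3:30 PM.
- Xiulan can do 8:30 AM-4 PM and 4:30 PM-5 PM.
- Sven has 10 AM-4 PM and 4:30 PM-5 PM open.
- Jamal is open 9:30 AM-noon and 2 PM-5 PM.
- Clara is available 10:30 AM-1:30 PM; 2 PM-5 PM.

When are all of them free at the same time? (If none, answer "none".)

10:30-12:00, 14:00-15:30

Pablo ∩ Ravi: 10:00-15:30.
Pablo ∩ Ravi ∩ Xiulan: 10:00-15:30.
Pablo ∩ Ravi ∩ Xiulan ∩ Sven: 10:00-15:30.
Pablo ∩ Ravi ∩ Xiulan ∩ Sven ∩ Jamal: 10:00-12:00, 14:00-15:30.
Pablo ∩ Ravi ∩ Xiulan ∩ Sven ∩ Jamal ∩ Clara: 10:30-12:00, 14:00-15:30.
So the common availability across everyone is 10:30-12:00, 14:00-15:30.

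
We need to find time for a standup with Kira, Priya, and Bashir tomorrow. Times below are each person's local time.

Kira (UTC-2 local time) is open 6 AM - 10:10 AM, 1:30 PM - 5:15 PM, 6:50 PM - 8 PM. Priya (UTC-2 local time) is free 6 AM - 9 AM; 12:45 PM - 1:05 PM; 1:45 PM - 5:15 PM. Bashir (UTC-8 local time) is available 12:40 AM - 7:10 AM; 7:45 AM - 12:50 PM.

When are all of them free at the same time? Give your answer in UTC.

08:40-11:00, 15:45-19:15

Kira in UTC: 08:00-12:10, 15:30-19:15, 20:50-22:00 (add 2h to convert from UTC-2).
Priya in UTC: 08:00-11:00, 14:45-15:05, 15:45-19:15 (add 2h to convert from UTC-2).
Bashir in UTC: 08:40-15:10, 15:45-20:50 (add 8h to convert from UTC-8).
Kira ∩ Priya: 08:00-11:00, 15:45-19:15.
Kira ∩ Priya ∩ Bashir: 08:40-11:00, 15:45-19:15.
Those are the intersection windows.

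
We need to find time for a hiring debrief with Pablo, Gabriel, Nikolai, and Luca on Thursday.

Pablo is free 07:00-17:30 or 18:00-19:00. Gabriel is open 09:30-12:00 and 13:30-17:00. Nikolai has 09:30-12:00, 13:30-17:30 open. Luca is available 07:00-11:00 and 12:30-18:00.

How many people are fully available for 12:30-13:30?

2

Pablo and Luca can make the full 12:30-13:30 slot — that's 2.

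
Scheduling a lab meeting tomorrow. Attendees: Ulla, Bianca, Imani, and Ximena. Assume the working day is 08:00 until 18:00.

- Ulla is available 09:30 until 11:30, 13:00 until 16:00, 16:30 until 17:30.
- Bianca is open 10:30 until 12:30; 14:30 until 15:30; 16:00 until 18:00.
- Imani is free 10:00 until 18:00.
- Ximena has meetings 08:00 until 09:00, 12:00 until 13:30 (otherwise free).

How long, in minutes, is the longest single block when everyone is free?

60

Ulla free: 09:30-11:30, 13:00-16:00, 16:30-17:30.
Bianca free: 10:30-12:30, 14:30-15:30, 16:00-18:00.
Imani free: 10:00-18:00.
Ximena free: 09:00-12:00, 13:30-18:00 (invert busy blocks within the working day).
Ulla ∩ Bianca: 10:30-11:30, 14:30-15:30, 16:30-17:30.
Ulla ∩ Bianca ∩ Imani: 10:30-11:30, 14:30-15:30, 16:30-17:30.
Ulla ∩ Bianca ∩ Imani ∩ Ximena: 10:30-11:30, 14:30-15:30, 16:30-17:30.
So the common availability across everyone is 10:30-11:30, 14:30-15:30, 16:30-17:30.
The longest is 10:30-11:30 at 60 minutes.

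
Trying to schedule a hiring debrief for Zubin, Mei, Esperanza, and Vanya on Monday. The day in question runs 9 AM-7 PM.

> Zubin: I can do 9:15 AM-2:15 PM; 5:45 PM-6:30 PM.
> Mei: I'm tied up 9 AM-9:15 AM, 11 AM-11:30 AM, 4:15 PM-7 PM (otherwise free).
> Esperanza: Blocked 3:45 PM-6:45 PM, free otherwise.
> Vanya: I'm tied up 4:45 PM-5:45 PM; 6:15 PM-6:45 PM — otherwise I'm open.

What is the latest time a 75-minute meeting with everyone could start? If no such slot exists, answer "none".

Zubin free: 09:15-14:15, 17:45-18:30.
Mei free: 09:15-11:00, 11:30-16:15 (invert busy blocks within the working day).
Esperanza free: 09:00-15:45, 18:45-19:00 (invert busy blocks within the working day).
Vanya free: 09:00-16:45, 17:45-18:15, 18:45-19:00 (invert busy blocks within the working day).
Zubin ∩ Mei: 09:15-11:00, 11:30-14:15.
Zubin ∩ Mei ∩ Esperanza: 09:15-11:00, 11:30-14:15.
Zubin ∩ Mei ∩ Esperanza ∩ Vanya: 09:15-11:00, 11:30-14:15.
The last common window of at least 75 minutes is 11:30-14:15; a 75-minute meeting can start as late as 13:00 and still end by 14:15.

13:00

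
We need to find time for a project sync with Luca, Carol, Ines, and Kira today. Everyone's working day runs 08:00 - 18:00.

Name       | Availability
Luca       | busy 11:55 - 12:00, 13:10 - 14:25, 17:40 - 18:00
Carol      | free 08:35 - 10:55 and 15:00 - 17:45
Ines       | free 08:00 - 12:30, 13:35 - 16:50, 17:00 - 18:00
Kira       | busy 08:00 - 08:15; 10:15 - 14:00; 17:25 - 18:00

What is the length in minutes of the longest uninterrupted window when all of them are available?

110

Luca free: 08:00-11:55, 12:00-13:10, 14:25-17:40 (invert busy blocks within the working day).
Carol free: 08:35-10:55, 15:00-17:45.
Ines free: 08:00-12:30, 13:35-16:50, 17:00-18:00.
Kira free: 08:15-10:15, 14:00-17:25 (invert busy blocks within the working day).
Luca ∩ Carol: 08:35-10:55, 15:00-17:40.
Luca ∩ Carol ∩ Ines: 08:35-10:55, 15:00-16:50, 17:00-17:40.
Luca ∩ Carol ∩ Ines ∩ Kira: 08:35-10:15, 15:00-16:50, 17:00-17:25.
The longest is 15:00-16:50 at 110 minutes.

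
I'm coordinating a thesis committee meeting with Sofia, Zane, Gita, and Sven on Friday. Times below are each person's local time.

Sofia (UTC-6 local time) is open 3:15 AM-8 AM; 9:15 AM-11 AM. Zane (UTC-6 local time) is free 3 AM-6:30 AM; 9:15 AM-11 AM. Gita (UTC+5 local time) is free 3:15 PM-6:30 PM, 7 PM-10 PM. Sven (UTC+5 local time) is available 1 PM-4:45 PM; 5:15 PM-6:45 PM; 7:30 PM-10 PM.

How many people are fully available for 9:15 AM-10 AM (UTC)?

Sofia in UTC: 09:15-14:00, 15:15-17:00 (add 6h to convert from UTC-6).
Zane in UTC: 09:00-12:30, 15:15-17:00 (add 6h to convert from UTC-6).
Gita in UTC: 10:15-13:30, 14:00-17:00 (subtract 5h to convert from UTC+5).
Sven in UTC: 08:00-11:45, 12:15-13:45, 14:30-17:00 (subtract 5h to convert from UTC+5).
Sofia, Zane, and Sven can make the full 09:15-10:00 slot — that's 3.

3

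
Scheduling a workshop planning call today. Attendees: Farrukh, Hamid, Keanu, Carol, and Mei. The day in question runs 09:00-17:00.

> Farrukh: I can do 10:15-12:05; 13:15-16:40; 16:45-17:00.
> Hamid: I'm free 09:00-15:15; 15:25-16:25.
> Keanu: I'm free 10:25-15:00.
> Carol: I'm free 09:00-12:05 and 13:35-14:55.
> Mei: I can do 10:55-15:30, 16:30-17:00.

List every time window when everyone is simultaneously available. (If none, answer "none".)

10:55-12:05, 13:35-14:55

Farrukh ∩ Hamid: 10:15-12:05, 13:15-15:15, 15:25-16:25.
Farrukh ∩ Hamid ∩ Keanu: 10:25-12:05, 13:15-15:00.
Farrukh ∩ Hamid ∩ Keanu ∩ Carol: 10:25-12:05, 13:35-14:55.
Farrukh ∩ Hamid ∩ Keanu ∩ Carol ∩ Mei: 10:55-12:05, 13:35-14:55.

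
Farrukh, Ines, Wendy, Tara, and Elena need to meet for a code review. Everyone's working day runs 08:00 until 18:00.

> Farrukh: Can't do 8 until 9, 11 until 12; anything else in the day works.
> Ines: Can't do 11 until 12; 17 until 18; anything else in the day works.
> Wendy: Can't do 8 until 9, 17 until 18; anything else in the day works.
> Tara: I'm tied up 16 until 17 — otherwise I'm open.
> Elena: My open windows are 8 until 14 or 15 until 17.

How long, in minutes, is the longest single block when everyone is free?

Farrukh free: 09:00-11:00, 12:00-18:00 (invert busy blocks within the working day).
Ines free: 08:00-11:00, 12:00-17:00 (invert busy blocks within the working day).
Wendy free: 09:00-17:00 (invert busy blocks within the working day).
Tara free: 08:00-16:00, 17:00-18:00 (invert busy blocks within the working day).
Elena free: 08:00-14:00, 15:00-17:00.
Farrukh ∩ Ines: 09:00-11:00, 12:00-17:00.
Farrukh ∩ Ines ∩ Wendy: 09:00-11:00, 12:00-17:00.
Farrukh ∩ Ines ∩ Wendy ∩ Tara: 09:00-11:00, 12:00-16:00.
Farrukh ∩ Ines ∩ Wendy ∩ Tara ∩ Elena: 09:00-11:00, 12:00-14:00, 15:00-16:00.
So the common availability across everyone is 09:00-11:00, 12:00-14:00, 15:00-16:00.
The longest is 09:00-11:00 at 120 minutes.

120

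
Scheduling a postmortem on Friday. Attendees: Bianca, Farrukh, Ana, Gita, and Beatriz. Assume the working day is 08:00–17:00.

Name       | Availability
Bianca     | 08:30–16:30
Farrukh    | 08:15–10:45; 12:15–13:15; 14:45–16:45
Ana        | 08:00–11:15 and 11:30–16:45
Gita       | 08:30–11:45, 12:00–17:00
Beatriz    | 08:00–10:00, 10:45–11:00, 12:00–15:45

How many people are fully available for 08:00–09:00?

2

Ana and Beatriz can make the full 08:00-09:00 slot — that's 2.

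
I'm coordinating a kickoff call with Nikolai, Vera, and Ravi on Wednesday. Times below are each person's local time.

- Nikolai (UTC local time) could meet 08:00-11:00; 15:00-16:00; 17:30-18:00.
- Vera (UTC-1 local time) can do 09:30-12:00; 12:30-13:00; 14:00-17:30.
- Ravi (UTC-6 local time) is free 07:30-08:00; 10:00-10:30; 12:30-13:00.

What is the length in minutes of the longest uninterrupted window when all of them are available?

Nikolai in UTC: 08:00-11:00, 15:00-16:00, 17:30-18:00.
Vera in UTC: 10:30-13:00, 13:30-14:00, 15:00-18:30 (add 1h to convert from UTC-1).
Ravi in UTC: 13:30-14:00, 16:00-16:30, 18:30-19:00 (add 6h to convert from UTC-6).
Nikolai ∩ Vera: 10:30-11:00, 15:00-16:00, 17:30-18:00.
Nikolai ∩ Vera ∩ Ravi: ∅.
There is no time when everyone is free.
No common window exists, so the longest block is 0 minutes.

0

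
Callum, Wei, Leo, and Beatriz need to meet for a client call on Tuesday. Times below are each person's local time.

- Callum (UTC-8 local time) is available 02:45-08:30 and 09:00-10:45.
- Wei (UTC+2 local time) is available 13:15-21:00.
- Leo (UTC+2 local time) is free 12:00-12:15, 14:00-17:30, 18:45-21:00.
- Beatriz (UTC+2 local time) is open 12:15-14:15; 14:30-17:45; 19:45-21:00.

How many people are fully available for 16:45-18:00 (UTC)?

2

Callum in UTC: 10:45-16:30, 17:00-18:45 (add 8h to convert from UTC-8).
Wei in UTC: 11:15-19:00 (subtract 2h to convert from UTC+2).
Leo in UTC: 10:00-10:15, 12:00-15:30, 16:45-19:00 (subtract 2h to convert from UTC+2).
Beatriz in UTC: 10:15-12:15, 12:30-15:45, 17:45-19:00 (subtract 2h to convert from UTC+2).
Wei and Leo can make the full 16:45-18:00 slot — that's 2.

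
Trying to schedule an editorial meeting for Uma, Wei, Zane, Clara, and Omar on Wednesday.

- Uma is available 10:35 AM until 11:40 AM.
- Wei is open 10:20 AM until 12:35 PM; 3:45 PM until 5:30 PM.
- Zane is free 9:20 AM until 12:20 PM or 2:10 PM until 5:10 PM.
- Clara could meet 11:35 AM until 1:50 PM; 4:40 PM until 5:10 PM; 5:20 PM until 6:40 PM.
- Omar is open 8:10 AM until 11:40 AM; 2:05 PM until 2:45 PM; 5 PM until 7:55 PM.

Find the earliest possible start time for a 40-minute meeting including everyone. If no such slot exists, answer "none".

Uma ∩ Wei: 10:35-11:40.
Uma ∩ Wei ∩ Zane: 10:35-11:40.
Uma ∩ Wei ∩ Zane ∩ Clara: 11:35-11:40.
Uma ∩ Wei ∩ Zane ∩ Clara ∩ Omar: 11:35-11:40.
No common window is at least 40 minutes long.

none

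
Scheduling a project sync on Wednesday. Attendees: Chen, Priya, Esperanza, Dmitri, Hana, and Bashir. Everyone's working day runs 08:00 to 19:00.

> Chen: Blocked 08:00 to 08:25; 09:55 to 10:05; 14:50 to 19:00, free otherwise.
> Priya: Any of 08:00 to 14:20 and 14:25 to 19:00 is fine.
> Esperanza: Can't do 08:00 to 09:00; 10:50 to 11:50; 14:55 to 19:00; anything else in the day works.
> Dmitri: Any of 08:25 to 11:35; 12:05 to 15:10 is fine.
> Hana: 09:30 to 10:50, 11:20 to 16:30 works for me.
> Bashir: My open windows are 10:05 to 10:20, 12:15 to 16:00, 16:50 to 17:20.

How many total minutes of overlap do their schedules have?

165

Chen free: 08:25-09:55, 10:05-14:50 (invert busy blocks within the working day).
Priya free: 08:00-14:20, 14:25-19:00.
Esperanza free: 09:00-10:50, 11:50-14:55 (invert busy blocks within the working day).
Dmitri free: 08:25-11:35, 12:05-15:10.
Hana free: 09:30-10:50, 11:20-16:30.
Bashir free: 10:05-10:20, 12:15-16:00, 16:50-17:20.
Chen ∩ Priya: 08:25-09:55, 10:05-14:20, 14:25-14:50.
Chen ∩ Priya ∩ Esperanza: 09:00-09:55, 10:05-10:50, 11:50-14:20, 14:25-14:50.
Chen ∩ Priya ∩ Esperanza ∩ Dmitri: 09:00-09:55, 10:05-10:50, 12:05-14:20, 14:25-14:50.
Chen ∩ Priya ∩ Esperanza ∩ Dmitri ∩ Hana: 09:30-09:55, 10:05-10:50, 12:05-14:20, 14:25-14:50.
Chen ∩ Priya ∩ Esperanza ∩ Dmitri ∩ Hana ∩ Bashir: 10:05-10:20, 12:15-14:20, 14:25-14:50.
So the common availability across everyone is 10:05-10:20, 12:15-14:20, 14:25-14:50.
Summing the common windows: 15 + 125 + 25 = 165 minutes.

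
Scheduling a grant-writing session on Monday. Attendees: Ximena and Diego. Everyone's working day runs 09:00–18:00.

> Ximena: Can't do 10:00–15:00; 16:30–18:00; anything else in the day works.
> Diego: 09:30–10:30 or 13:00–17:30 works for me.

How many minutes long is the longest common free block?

Ximena free: 09:00-10:00, 15:00-16:30 (invert busy blocks within the working day).
Diego free: 09:30-10:30, 13:00-17:30.
Ximena ∩ Diego: 09:30-10:00, 15:00-16:30.
The longest is 15:00-16:30 at 90 minutes.

90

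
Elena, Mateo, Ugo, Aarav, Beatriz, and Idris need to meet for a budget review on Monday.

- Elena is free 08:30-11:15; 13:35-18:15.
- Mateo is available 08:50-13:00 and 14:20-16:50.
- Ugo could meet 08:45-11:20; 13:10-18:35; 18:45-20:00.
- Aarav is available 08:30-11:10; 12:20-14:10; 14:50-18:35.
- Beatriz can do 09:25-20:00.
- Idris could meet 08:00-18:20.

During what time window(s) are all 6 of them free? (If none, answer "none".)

Elena ∩ Mateo: 08:50-11:15, 14:20-16:50.
Elena ∩ Mateo ∩ Ugo: 08:50-11:15, 14:20-16:50.
Elena ∩ Mateo ∩ Ugo ∩ Aarav: 08:50-11:10, 14:50-16:50.
Elena ∩ Mateo ∩ Ugo ∩ Aarav ∩ Beatriz: 09:25-11:10, 14:50-16:50.
Elena ∩ Mateo ∩ Ugo ∩ Aarav ∩ Beatriz ∩ Idris: 09:25-11:10, 14:50-16:50.
So the common availability across everyone is 09:25-11:10, 14:50-16:50.

09:25-11:10, 14:50-16:50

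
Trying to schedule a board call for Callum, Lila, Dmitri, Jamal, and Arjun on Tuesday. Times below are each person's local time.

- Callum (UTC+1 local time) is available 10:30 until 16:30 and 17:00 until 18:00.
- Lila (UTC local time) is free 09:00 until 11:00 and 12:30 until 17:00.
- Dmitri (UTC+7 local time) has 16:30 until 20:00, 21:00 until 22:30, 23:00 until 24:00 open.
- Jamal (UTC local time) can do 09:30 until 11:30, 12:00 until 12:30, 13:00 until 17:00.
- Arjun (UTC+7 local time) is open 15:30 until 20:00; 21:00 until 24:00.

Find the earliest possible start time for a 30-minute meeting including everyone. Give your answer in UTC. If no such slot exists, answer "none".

Callum in UTC: 09:30-15:30, 16:00-17:00 (subtract 1h to convert from UTC+1).
Lila in UTC: 09:00-11:00, 12:30-17:00.
Dmitri in UTC: 09:30-13:00, 14:00-15:30, 16:00-17:00 (subtract 7h to convert from UTC+7).
Jamal in UTC: 09:30-11:30, 12:00-12:30, 13:00-17:00.
Arjun in UTC: 08:30-13:00, 14:00-17:00 (subtract 7h to convert from UTC+7).
Callum ∩ Lila: 09:30-11:00, 12:30-15:30, 16:00-17:00.
Callum ∩ Lila ∩ Dmitri: 09:30-11:00, 12:30-13:00, 14:00-15:30, 16:00-17:00.
Callum ∩ Lila ∩ Dmitri ∩ Jamal: 09:30-11:00, 14:00-15:30, 16:00-17:00.
Callum ∩ Lila ∩ Dmitri ∩ Jamal ∩ Arjun: 09:30-11:00, 14:00-15:30, 16:00-17:00.
The first common window of at least 30 minutes is 09:30-11:00, so the earliest start is 09:30.

09:30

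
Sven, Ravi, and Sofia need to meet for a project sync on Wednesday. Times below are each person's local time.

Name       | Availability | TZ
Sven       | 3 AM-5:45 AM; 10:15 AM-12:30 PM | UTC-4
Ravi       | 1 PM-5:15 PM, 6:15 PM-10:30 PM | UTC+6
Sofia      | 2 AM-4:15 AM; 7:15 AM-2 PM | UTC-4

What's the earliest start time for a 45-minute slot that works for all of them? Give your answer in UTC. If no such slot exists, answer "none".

Sven in UTC: 07:00-09:45, 14:15-16:30 (add 4h to convert from UTC-4).
Ravi in UTC: 07:00-11:15, 12:15-16:30 (subtract 6h to convert from UTC+6).
Sofia in UTC: 06:00-08:15, 11:15-18:00 (add 4h to convert from UTC-4).
Sven ∩ Ravi: 07:00-09:45, 14:15-16:30.
Sven ∩ Ravi ∩ Sofia: 07:00-08:15, 14:15-16:30.
Those are the intersection windows.
The first common window of at least 45 minutes is 07:00-08:15, so the earliest start is 07:00.

07:00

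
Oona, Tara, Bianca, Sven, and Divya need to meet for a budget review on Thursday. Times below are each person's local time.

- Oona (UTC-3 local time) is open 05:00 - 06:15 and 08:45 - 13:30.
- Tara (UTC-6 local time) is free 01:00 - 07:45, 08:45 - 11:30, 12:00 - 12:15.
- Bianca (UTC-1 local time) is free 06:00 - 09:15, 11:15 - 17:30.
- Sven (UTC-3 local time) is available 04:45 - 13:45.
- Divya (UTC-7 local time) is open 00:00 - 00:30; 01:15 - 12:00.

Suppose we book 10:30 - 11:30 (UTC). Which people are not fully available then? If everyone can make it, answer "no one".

Bianca, Oona

Oona in UTC: 08:00-09:15, 11:45-16:30 (add 3h to convert from UTC-3).
Tara in UTC: 07:00-13:45, 14:45-17:30, 18:00-18:15 (add 6h to convert from UTC-6).
Bianca in UTC: 07:00-10:15, 12:15-18:30 (add 1h to convert from UTC-1).
Sven in UTC: 07:45-16:45 (add 3h to convert from UTC-3).
Divya in UTC: 07:00-07:30, 08:15-19:00 (add 7h to convert from UTC-7).
Oona: not fully free for 10:30-11:30. Tara: free for 10:30-11:30. Bianca: not fully free for 10:30-11:30. Sven: free for 10:30-11:30. Divya: free for 10:30-11:30.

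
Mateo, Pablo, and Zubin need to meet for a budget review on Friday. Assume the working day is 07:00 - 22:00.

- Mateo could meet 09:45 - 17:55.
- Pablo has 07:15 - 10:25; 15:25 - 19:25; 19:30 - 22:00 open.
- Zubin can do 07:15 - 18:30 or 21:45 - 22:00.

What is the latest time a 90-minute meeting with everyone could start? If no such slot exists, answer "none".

Mateo ∩ Pablo: 09:45-10:25, 15:25-17:55.
Mateo ∩ Pablo ∩ Zubin: 09:45-10:25, 15:25-17:55.
The last common window of at least 90 minutes is 15:25-17:55; a 90-minute meeting can start as late as 16:25 and still end by 17:55.

16:25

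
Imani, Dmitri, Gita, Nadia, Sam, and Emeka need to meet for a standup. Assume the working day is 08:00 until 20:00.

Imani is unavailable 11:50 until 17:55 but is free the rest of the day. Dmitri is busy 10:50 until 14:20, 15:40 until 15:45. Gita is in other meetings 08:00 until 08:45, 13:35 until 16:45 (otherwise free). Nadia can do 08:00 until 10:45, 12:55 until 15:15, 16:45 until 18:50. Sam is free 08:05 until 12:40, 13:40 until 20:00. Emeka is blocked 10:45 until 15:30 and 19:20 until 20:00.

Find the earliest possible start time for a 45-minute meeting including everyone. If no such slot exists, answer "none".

08:45

Imani free: 08:00-11:50, 17:55-20:00 (invert busy blocks within the working day).
Dmitri free: 08:00-10:50, 14:20-15:40, 15:45-20:00 (invert busy blocks within the working day).
Gita free: 08:45-13:35, 16:45-20:00 (invert busy blocks within the working day).
Nadia free: 08:00-10:45, 12:55-15:15, 16:45-18:50.
Sam free: 08:05-12:40, 13:40-20:00.
Emeka free: 08:00-10:45, 15:30-19:20 (invert busy blocks within the working day).
Imani ∩ Dmitri: 08:00-10:50, 17:55-20:00.
Imani ∩ Dmitri ∩ Gita: 08:45-10:50, 17:55-20:00.
Imani ∩ Dmitri ∩ Gita ∩ Nadia: 08:45-10:45, 17:55-18:50.
Imani ∩ Dmitri ∩ Gita ∩ Nadia ∩ Sam: 08:45-10:45, 17:55-18:50.
Imani ∩ Dmitri ∩ Gita ∩ Nadia ∩ Sam ∩ Emeka: 08:45-10:45, 17:55-18:50.
The first common window of at least 45 minutes is 08:45-10:45, so the earliest start is 08:45.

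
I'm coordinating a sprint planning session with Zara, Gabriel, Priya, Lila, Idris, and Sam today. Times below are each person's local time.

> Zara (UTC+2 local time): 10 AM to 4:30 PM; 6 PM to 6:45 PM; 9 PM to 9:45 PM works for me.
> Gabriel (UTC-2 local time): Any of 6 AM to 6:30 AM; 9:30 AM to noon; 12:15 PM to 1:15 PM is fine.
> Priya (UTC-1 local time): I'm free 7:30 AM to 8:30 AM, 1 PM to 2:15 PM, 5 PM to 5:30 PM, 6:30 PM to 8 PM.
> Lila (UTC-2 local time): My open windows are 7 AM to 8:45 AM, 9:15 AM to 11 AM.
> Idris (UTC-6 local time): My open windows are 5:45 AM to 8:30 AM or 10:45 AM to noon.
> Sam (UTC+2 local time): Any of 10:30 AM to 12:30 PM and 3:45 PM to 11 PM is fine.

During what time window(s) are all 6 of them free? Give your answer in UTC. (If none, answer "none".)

Zara in UTC: 08:00-14:30, 16:00-16:45, 19:00-19:45 (subtract 2h to convert from UTC+2).
Gabriel in UTC: 08:00-08:30, 11:30-14:00, 14:15-15:15 (add 2h to convert from UTC-2).
Priya in UTC: 08:30-09:30, 14:00-15:15, 18:00-18:30, 19:30-21:00 (add 1h to convert from UTC-1).
Lila in UTC: 09:00-10:45, 11:15-13:00 (add 2h to convert from UTC-2).
Idris in UTC: 11:45-14:30, 16:45-18:00 (add 6h to convert from UTC-6).
Sam in UTC: 08:30-10:30, 13:45-21:00 (subtract 2h to convert from UTC+2).
Zara ∩ Gabriel: 08:00-08:30, 11:30-14:00, 14:15-14:30.
Zara ∩ Gabriel ∩ Priya: 14:15-14:30.
Zara ∩ Gabriel ∩ Priya ∩ Lila: ∅.
Zara ∩ Gabriel ∩ Priya ∩ Lila ∩ Idris: ∅.
Zara ∩ Gabriel ∩ Priya ∩ Lila ∩ Idris ∩ Sam: ∅.
There is no time when everyone is free.

none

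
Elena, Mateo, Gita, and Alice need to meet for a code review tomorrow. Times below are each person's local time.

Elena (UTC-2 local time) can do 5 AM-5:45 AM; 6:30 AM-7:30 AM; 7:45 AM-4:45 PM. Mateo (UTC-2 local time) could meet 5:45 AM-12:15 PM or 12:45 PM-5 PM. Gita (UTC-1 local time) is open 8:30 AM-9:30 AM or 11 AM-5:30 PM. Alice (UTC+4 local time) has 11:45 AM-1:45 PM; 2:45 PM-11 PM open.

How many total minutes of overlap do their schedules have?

360

Elena in UTC: 07:00-07:45, 08:30-09:30, 09:45-18:45 (add 2h to convert from UTC-2).
Mateo in UTC: 07:45-14:15, 14:45-19:00 (add 2h to convert from UTC-2).
Gita in UTC: 09:30-10:30, 12:00-18:30 (add 1h to convert from UTC-1).
Alice in UTC: 07:45-09:45, 10:45-19:00 (subtract 4h to convert from UTC+4).
Elena ∩ Mateo: 08:30-09:30, 09:45-14:15, 14:45-18:45.
Elena ∩ Mateo ∩ Gita: 09:45-10:30, 12:00-14:15, 14:45-18:30.
Elena ∩ Mateo ∩ Gita ∩ Alice: 12:00-14:15, 14:45-18:30.
So the common availability across everyone is 12:00-14:15, 14:45-18:30.
Summing the common windows: 135 + 225 = 360 minutes.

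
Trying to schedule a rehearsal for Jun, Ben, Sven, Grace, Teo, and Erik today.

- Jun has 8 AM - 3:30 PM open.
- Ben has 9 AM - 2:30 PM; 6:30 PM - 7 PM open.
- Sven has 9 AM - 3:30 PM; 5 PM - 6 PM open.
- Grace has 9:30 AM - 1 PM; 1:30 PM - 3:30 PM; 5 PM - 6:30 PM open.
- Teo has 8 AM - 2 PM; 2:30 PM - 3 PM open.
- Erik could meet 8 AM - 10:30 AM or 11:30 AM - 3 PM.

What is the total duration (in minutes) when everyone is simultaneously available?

180

Jun ∩ Ben: 09:00-14:30.
Jun ∩ Ben ∩ Sven: 09:00-14:30.
Jun ∩ Ben ∩ Sven ∩ Grace: 09:30-13:00, 13:30-14:30.
Jun ∩ Ben ∩ Sven ∩ Grace ∩ Teo: 09:30-13:00, 13:30-14:00.
Jun ∩ Ben ∩ Sven ∩ Grace ∩ Teo ∩ Erik: 09:30-10:30, 11:30-13:00, 13:30-14:00.
Summing the common windows: 60 + 90 + 30 = 180 minutes.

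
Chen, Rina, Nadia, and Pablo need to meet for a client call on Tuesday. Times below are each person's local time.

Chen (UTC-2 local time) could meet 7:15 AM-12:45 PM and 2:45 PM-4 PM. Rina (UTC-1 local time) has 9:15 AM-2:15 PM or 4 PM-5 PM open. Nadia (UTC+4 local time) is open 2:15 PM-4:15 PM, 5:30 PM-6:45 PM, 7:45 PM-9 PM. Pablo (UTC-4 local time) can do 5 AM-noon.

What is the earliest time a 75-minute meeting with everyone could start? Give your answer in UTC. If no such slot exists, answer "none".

Chen in UTC: 09:15-14:45, 16:45-18:00 (add 2h to convert from UTC-2).
Rina in UTC: 10:15-15:15, 17:00-18:00 (add 1h to convert from UTC-1).
Nadia in UTC: 10:15-12:15, 13:30-14:45, 15:45-17:00 (subtract 4h to convert from UTC+4).
Pablo in UTC: 09:00-16:00 (add 4h to convert from UTC-4).
Chen ∩ Rina: 10:15-14:45, 17:00-18:00.
Chen ∩ Rina ∩ Nadia: 10:15-12:15, 13:30-14:45.
Chen ∩ Rina ∩ Nadia ∩ Pablo: 10:15-12:15, 13:30-14:45.
So the common availability across everyone is 10:15-12:15, 13:30-14:45.
The first common window of at least 75 minutes is 10:15-12:15, so the earliest start is 10:15.

10:15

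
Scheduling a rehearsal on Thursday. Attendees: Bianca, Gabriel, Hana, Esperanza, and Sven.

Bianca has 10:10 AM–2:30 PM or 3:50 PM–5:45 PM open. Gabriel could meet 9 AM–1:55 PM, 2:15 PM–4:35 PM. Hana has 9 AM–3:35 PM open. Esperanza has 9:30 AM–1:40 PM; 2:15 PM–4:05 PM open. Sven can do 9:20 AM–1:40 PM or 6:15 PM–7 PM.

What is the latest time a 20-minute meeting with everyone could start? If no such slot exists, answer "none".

13:20

Bianca ∩ Gabriel: 10:10-13:55, 14:15-14:30, 15:50-16:35.
Bianca ∩ Gabriel ∩ Hana: 10:10-13:55, 14:15-14:30.
Bianca ∩ Gabriel ∩ Hana ∩ Esperanza: 10:10-13:40, 14:15-14:30.
Bianca ∩ Gabriel ∩ Hana ∩ Esperanza ∩ Sven: 10:10-13:40.
The last common window of at least 20 minutes is 10:10-13:40; a 20-minute meeting can start as late as 13:20 and still end by 13:40.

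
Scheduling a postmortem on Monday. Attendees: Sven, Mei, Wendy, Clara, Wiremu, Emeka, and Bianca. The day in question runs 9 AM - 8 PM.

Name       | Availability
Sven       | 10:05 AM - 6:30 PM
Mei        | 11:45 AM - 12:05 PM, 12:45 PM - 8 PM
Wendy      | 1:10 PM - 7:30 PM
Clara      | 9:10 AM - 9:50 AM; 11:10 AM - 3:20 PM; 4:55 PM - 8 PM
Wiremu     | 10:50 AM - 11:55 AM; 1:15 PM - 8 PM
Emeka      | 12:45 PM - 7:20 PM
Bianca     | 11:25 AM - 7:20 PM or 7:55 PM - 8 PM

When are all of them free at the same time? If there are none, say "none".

Sven ∩ Mei: 11:45-12:05, 12:45-18:30.
Sven ∩ Mei ∩ Wendy: 13:10-18:30.
Sven ∩ Mei ∩ Wendy ∩ Clara: 13:10-15:20, 16:55-18:30.
Sven ∩ Mei ∩ Wendy ∩ Clara ∩ Wiremu: 13:15-15:20, 16:55-18:30.
Sven ∩ Mei ∩ Wendy ∩ Clara ∩ Wiremu ∩ Emeka: 13:15-15:20, 16:55-18:30.
Sven ∩ Mei ∩ Wendy ∩ Clara ∩ Wiremu ∩ Emeka ∩ Bianca: 13:15-15:20, 16:55-18:30.

13:15-15:20, 16:55-18:30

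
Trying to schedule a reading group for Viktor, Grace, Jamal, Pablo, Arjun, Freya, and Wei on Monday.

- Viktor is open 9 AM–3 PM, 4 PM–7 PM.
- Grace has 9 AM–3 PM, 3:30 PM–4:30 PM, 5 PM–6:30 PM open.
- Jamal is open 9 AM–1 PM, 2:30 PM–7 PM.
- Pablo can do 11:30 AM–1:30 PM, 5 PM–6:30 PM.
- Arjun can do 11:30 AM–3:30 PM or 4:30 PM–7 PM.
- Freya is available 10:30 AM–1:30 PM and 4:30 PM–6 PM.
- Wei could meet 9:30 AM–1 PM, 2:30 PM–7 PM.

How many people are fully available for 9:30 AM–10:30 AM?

4

Viktor, Grace, Jamal, and Wei can make the full 09:30-10:30 slot — that's 4.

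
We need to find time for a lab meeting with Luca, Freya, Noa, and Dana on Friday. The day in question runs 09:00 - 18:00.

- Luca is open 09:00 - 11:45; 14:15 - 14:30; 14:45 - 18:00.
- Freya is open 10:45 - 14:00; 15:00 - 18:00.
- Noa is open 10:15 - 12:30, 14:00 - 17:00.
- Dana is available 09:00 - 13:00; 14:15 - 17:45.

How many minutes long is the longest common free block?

120

Luca ∩ Freya: 10:45-11:45, 15:00-18:00.
Luca ∩ Freya ∩ Noa: 10:45-11:45, 15:00-17:00.
Luca ∩ Freya ∩ Noa ∩ Dana: 10:45-11:45, 15:00-17:00.
The longest is 15:00-17:00 at 120 minutes.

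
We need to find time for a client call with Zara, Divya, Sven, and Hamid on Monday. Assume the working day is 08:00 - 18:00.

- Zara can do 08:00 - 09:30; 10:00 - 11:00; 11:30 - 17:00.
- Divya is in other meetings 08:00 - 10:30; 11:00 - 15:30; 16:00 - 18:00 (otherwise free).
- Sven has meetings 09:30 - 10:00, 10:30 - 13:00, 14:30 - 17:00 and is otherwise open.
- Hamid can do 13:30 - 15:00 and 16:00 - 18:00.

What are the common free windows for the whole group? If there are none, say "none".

none

Zara free: 08:00-09:30, 10:00-11:00, 11:30-17:00.
Divya free: 10:30-11:00, 15:30-16:00 (invert busy blocks within the working day).
Sven free: 08:00-09:30, 10:00-10:30, 13:00-14:30, 17:00-18:00 (invert busy blocks within the working day).
Hamid free: 13:30-15:00, 16:00-18:00.
Zara ∩ Divya: 10:30-11:00, 15:30-16:00.
Zara ∩ Divya ∩ Sven: ∅.
Zara ∩ Divya ∩ Sven ∩ Hamid: ∅.
There is no time when everyone is free.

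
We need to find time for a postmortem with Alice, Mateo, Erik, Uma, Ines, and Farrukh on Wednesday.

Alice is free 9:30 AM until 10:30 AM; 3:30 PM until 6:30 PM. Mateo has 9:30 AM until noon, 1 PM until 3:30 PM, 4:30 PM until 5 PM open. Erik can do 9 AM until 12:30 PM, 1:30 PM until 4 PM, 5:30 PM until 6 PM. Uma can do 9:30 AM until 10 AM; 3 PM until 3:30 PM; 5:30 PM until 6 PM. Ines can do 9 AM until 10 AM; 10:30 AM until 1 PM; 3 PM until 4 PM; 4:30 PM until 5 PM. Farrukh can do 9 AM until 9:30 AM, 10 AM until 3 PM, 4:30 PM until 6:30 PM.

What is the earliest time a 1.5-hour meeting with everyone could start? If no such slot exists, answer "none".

none

Alice ∩ Mateo: 09:30-10:30, 16:30-17:00.
Alice ∩ Mateo ∩ Erik: 09:30-10:30.
Alice ∩ Mateo ∩ Erik ∩ Uma: 09:30-10:00.
Alice ∩ Mateo ∩ Erik ∩ Uma ∩ Ines: 09:30-10:00.
Alice ∩ Mateo ∩ Erik ∩ Uma ∩ Ines ∩ Farrukh: ∅.
There is no time when everyone is free.
No common window is at least 90 minutes long.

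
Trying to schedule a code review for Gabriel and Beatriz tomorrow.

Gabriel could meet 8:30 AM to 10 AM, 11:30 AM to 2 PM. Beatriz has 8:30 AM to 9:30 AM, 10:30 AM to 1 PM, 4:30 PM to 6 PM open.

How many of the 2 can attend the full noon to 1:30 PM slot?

Gabriel can make the full 12:00-13:30 slot — that's 1.

1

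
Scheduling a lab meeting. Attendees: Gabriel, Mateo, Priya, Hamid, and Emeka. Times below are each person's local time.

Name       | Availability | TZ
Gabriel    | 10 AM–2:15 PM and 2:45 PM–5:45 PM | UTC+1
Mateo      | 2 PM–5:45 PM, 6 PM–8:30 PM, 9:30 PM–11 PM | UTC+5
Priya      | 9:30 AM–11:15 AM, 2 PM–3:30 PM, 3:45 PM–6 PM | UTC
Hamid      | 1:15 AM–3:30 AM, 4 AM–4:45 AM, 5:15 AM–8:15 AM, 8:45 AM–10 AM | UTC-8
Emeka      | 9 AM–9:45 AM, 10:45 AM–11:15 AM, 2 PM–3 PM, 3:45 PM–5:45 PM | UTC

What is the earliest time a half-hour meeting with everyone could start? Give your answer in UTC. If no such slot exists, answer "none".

Gabriel in UTC: 09:00-13:15, 13:45-16:45 (subtract 1h to convert from UTC+1).
Mateo in UTC: 09:00-12:45, 13:00-15:30, 16:30-18:00 (subtract 5h to convert from UTC+5).
Priya in UTC: 09:30-11:15, 14:00-15:30, 15:45-18:00.
Hamid in UTC: 09:15-11:30, 12:00-12:45, 13:15-16:15, 16:45-18:00 (add 8h to convert from UTC-8).
Emeka in UTC: 09:00-09:45, 10:45-11:15, 14:00-15:00, 15:45-17:45.
Gabriel ∩ Mateo: 09:00-12:45, 13:00-13:15, 13:45-15:30, 16:30-16:45.
Gabriel ∩ Mateo ∩ Priya: 09:30-11:15, 14:00-15:30, 16:30-16:45.
Gabriel ∩ Mateo ∩ Priya ∩ Hamid: 09:30-11:15, 14:00-15:30.
Gabriel ∩ Mateo ∩ Priya ∩ Hamid ∩ Emeka: 09:30-09:45, 10:45-11:15, 14:00-15:00.
So the common availability across everyone is 09:30-09:45, 10:45-11:15, 14:00-15:00.
The first common window of at least 30 minutes is 10:45-11:15, so the earliest start is 10:45.

10:45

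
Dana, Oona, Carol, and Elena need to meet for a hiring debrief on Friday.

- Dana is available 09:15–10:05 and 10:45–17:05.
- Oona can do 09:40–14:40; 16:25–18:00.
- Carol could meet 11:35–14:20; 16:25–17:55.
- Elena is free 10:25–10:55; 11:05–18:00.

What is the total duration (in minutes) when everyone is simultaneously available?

205

Dana ∩ Oona: 09:40-10:05, 10:45-14:40, 16:25-17:05.
Dana ∩ Oona ∩ Carol: 11:35-14:20, 16:25-17:05.
Dana ∩ Oona ∩ Carol ∩ Elena: 11:35-14:20, 16:25-17:05.
Summing the common windows: 165 + 40 = 205 minutes.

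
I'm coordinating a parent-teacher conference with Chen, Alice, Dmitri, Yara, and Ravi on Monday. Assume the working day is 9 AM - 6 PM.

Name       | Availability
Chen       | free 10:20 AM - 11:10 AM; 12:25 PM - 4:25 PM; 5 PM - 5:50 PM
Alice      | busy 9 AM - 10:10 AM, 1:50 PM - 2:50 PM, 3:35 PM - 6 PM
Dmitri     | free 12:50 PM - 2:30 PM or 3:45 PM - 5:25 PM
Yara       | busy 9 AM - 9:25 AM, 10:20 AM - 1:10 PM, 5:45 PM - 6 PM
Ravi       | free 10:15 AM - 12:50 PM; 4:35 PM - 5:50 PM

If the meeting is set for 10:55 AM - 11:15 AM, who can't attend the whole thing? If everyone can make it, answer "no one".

Chen, Dmitri, Yara

Chen free: 10:20-11:10, 12:25-16:25, 17:00-17:50.
Alice free: 10:10-13:50, 14:50-15:35 (invert busy blocks within the working day).
Dmitri free: 12:50-14:30, 15:45-17:25.
Yara free: 09:25-10:20, 13:10-17:45 (invert busy blocks within the working day).
Ravi free: 10:15-12:50, 16:35-17:50.
Chen: not fully free for 10:55-11:15. Alice: free for 10:55-11:15. Dmitri: not fully free for 10:55-11:15. Yara: not fully free for 10:55-11:15. Ravi: free for 10:55-11:15.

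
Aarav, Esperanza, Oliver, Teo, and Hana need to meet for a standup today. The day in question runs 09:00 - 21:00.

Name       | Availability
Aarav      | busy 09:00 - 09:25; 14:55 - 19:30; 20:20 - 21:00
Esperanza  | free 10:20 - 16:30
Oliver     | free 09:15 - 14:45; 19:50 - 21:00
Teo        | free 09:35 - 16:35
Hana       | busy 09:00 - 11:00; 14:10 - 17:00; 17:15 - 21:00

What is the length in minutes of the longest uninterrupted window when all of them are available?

190

Aarav free: 09:25-14:55, 19:30-20:20 (invert busy blocks within the working day).
Esperanza free: 10:20-16:30.
Oliver free: 09:15-14:45, 19:50-21:00.
Teo free: 09:35-16:35.
Hana free: 11:00-14:10, 17:00-17:15 (invert busy blocks within the working day).
Aarav ∩ Esperanza: 10:20-14:55.
Aarav ∩ Esperanza ∩ Oliver: 10:20-14:45.
Aarav ∩ Esperanza ∩ Oliver ∩ Teo: 10:20-14:45.
Aarav ∩ Esperanza ∩ Oliver ∩ Teo ∩ Hana: 11:00-14:10.
The longest is 11:00-14:10 at 190 minutes.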